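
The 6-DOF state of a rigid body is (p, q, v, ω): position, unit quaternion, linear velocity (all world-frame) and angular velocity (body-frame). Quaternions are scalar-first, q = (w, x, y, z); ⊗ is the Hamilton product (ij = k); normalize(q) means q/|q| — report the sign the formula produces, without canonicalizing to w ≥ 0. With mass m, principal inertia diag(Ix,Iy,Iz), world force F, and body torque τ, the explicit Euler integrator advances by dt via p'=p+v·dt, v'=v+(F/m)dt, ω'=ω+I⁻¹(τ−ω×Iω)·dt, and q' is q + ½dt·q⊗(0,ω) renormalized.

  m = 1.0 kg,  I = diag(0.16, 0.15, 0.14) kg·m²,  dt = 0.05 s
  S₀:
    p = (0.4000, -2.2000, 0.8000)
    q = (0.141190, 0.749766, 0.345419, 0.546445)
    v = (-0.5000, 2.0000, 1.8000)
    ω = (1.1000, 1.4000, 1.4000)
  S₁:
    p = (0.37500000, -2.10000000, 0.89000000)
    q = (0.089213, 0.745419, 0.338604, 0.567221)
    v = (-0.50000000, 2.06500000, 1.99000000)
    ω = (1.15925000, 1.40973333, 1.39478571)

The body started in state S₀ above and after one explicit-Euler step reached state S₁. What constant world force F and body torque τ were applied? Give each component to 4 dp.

rate change Δω = (0.05925000, 0.00973333, -0.00521429)
τ = I·(Δω/dt) + ω₀×(Iω₀) = (0.1700, 0.0600, -0.0300)
Δv = v₁−v₀ = (0.00000000, 0.06500000, 0.19000000)
F = m·Δv/dt = (0.0000, 1.3000, 3.8000)

F = (0.0000, 1.3000, 3.8000)
τ = (0.1700, 0.0600, -0.0300)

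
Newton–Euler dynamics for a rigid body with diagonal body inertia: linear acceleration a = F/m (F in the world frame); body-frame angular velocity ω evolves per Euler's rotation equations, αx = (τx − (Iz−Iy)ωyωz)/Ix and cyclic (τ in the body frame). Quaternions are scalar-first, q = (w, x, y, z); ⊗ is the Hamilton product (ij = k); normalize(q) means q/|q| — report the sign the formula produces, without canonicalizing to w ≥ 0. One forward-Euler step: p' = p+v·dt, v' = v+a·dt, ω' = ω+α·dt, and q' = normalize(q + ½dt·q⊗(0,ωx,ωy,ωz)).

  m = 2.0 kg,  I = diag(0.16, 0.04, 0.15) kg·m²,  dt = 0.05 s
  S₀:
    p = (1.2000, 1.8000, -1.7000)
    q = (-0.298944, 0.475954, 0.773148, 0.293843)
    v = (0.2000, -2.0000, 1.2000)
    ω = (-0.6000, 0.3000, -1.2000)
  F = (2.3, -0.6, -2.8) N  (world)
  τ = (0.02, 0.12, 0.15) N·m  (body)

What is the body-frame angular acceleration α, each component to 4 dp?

α = (0.3725, 2.8200, 0.8560)

gyro term ω×Iω = (-0.0396, 0.0072, 0.0216)
angular accel α = (0.3725, 2.8200, 0.8560)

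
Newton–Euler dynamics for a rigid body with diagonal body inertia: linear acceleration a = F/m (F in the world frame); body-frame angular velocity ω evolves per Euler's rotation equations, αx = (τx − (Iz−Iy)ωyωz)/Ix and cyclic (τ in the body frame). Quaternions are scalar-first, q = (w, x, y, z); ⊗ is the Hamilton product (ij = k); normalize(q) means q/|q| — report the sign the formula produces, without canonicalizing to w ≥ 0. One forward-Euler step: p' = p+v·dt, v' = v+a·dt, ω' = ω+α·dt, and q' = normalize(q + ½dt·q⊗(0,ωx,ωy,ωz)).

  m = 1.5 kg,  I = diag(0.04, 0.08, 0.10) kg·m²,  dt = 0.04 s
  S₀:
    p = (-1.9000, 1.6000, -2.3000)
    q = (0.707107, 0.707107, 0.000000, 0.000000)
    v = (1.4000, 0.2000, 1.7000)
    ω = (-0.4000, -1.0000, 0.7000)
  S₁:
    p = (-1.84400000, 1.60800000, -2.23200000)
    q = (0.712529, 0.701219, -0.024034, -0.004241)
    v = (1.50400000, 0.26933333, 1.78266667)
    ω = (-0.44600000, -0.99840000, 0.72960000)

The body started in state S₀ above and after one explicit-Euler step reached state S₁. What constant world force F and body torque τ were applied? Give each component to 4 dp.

F = (3.9000, 2.6000, 3.1000)
τ = (-0.0600, 0.0200, 0.0900)

Δω = ω₁−ω₀ = (-0.04600000, 0.00160000, 0.02960000)
ω₀×(Iω₀) = (-0.0140, 0.0168, 0.0160)
τ = I·(Δω/dt) + ω₀×(Iω₀) = (-0.0600, 0.0200, 0.0900)
v₁ − v₀ = (0.10400000, 0.06933333, 0.08266667)
m·(v₁−v₀)/dt = (3.9000, 2.6000, 3.1000)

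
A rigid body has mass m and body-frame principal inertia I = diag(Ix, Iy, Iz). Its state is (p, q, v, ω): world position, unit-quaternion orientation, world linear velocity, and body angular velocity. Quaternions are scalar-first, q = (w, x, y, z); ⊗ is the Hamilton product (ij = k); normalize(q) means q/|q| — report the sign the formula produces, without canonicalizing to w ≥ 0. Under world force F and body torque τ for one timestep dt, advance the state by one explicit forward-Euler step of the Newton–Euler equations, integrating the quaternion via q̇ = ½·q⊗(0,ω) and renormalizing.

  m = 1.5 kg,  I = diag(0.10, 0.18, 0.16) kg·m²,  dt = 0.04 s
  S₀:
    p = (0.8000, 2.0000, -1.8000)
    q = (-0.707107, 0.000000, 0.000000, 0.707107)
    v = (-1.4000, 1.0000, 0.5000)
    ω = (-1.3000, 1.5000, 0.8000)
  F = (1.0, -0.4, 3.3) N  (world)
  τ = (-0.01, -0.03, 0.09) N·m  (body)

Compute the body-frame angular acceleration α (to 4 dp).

ω×(Iω) gyroscopic = (-0.0240, 0.0624, -0.1560)
(τ − ω×Iω)/I = (0.1400, -0.5133, 1.5375)

α = (0.1400, -0.5133, 1.5375)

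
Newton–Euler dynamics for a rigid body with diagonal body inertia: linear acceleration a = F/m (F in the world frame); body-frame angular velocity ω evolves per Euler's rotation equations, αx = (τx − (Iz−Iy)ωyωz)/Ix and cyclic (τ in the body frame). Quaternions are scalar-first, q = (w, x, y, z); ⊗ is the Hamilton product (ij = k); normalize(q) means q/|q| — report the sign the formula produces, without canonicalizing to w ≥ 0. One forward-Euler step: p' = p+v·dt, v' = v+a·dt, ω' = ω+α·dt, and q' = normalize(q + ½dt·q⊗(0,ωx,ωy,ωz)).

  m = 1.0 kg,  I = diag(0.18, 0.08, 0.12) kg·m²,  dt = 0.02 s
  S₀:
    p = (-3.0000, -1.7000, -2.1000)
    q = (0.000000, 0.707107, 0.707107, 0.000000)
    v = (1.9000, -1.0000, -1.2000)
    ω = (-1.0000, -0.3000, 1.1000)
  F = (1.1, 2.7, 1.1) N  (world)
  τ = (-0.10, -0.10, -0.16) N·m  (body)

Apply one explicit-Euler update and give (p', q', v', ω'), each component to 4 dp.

p' = (-2.9620, -1.7200, -2.1240)
q' = (0.0092, 0.7148, 0.6992, 0.0049)
v' = (1.9220, -0.9460, -1.1780)
ω' = (-1.0096, -0.3085, 1.0783)

angular accel α = (-0.4822, -0.4250, -1.0833)
ω + α·dt = (-1.0096, -0.3085, 1.0783)
q⊗(0,ω) = (0.9192391, 0.7778177, -0.7778177, 0.4949749)
updated quaternion q' = (0.0092, 0.7148, 0.6992, 0.0049)
new position p' = (-2.9620, -1.7200, -2.1240)
v + (F/m)dt = (1.9220, -0.9460, -1.1780)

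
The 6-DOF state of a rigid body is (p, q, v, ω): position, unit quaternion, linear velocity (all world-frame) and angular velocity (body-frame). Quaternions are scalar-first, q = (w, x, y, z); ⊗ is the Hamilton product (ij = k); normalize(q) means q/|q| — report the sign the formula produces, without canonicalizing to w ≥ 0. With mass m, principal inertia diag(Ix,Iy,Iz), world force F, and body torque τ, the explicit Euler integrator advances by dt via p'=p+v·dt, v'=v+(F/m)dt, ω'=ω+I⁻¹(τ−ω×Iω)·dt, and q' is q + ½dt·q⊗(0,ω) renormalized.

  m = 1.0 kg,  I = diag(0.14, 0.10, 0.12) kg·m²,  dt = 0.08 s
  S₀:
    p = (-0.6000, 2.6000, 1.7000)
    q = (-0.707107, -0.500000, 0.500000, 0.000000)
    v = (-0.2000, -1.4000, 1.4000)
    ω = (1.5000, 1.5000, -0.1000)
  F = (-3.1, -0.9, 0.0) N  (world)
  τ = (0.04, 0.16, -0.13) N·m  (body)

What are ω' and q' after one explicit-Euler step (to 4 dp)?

ω×(Iω) gyroscopic = (-0.0030, -0.0030, -0.0900)
α = I⁻¹(τ − ω×Iω) = (0.3071, 1.6300, -0.3333)
ω + α·dt = (1.5246, 1.6304, -0.1267)
Hamilton product q⊗(0,ω) = (0.0000000, -1.1106605, -1.1106605, -1.4292893)
q' = normalize(q + ½dt·q⊗(0,ω)) = (-0.7046, -0.5425, 0.4539, -0.0570)

ω' = (1.5246, 1.6304, -0.1267)
q' = (-0.7046, -0.5425, 0.4539, -0.0570)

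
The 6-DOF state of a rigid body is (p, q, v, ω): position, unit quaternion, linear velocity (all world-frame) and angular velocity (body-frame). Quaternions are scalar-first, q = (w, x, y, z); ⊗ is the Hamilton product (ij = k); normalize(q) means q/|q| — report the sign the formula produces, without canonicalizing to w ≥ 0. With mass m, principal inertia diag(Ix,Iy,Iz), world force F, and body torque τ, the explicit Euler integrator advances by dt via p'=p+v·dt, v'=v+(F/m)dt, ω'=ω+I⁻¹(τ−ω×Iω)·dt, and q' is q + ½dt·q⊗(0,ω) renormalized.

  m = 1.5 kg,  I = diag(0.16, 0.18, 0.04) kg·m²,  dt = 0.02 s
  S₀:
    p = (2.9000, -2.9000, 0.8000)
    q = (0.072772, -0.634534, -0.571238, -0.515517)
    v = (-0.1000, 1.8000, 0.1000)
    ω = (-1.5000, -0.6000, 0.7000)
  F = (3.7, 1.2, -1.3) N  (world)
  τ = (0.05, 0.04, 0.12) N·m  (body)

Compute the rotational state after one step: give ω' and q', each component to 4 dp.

ω' = (-1.5011, -0.5816, 0.7510)
q' = (0.0634, -0.6426, -0.5594, -0.5197)

precession coupling ω×(Iω) = (0.0588, -0.1260, 0.0180)
angular accel α = (-0.0550, 0.9222, 2.5500)
ω + α·dt = (-1.5011, -0.5816, 0.7510)
q⊗(0,ω) = (-0.9336819, -0.8183348, 1.1737861, -0.4251962)
updated quaternion q' = (0.0634, -0.6426, -0.5594, -0.5197)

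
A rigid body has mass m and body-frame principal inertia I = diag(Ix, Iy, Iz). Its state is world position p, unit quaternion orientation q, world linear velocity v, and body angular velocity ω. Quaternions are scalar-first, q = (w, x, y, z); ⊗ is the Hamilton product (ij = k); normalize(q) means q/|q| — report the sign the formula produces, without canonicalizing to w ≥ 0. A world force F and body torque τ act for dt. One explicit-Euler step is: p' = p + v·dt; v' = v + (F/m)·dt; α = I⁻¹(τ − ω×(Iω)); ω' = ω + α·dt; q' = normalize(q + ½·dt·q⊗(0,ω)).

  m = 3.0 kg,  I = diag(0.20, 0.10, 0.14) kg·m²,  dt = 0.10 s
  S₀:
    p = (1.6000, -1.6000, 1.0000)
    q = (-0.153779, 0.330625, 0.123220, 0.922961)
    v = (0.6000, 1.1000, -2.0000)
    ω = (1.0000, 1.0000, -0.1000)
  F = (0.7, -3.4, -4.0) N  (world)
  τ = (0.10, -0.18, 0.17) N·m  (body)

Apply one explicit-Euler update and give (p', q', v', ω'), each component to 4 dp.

p' = (1.6600, -1.4900, 0.8000)
q' = (-0.1714, 0.2755, 0.1629, 0.9318)
v' = (0.6233, 0.9867, -2.1333)
ω' = (1.0520, 0.8260, 0.0929)

angular accel α = (0.5200, -1.7400, 1.9286)
ω + α·dt = (1.0520, 0.8260, 0.0929)
Hamilton product q⊗(0,ω) = (-0.3615489, -1.0890620, 0.8022445, 0.2227829)
q + ½dt·q⊗(0,ω), renormalized = (-0.1714, 0.2755, 0.1629, 0.9318)
linear accel F/m = (0.2333, -1.1333, -1.3333)
new position p' = (1.6600, -1.4900, 0.8000)
v' = v + a·dt = (0.6233, 0.9867, -2.1333)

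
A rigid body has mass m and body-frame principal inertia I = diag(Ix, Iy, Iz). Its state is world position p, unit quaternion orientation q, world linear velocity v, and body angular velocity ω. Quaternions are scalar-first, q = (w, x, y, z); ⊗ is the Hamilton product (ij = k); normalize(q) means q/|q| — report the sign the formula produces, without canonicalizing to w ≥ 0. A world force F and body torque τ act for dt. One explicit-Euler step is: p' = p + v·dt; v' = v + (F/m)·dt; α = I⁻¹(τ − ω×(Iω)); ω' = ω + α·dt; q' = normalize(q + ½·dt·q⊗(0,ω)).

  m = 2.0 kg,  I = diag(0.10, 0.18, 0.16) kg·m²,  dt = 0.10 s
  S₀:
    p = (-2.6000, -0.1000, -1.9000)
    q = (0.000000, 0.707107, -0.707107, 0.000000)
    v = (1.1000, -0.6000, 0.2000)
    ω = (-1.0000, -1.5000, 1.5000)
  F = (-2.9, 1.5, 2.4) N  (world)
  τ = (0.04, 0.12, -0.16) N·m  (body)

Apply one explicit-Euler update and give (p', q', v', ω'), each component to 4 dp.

p' = (-2.4900, -0.1600, -1.8800)
q' = (-0.0176, 0.6496, -0.7550, -0.0878)
v' = (0.9550, -0.5250, 0.3200)
ω' = (-1.0050, -1.4833, 1.3250)

a = F/m = (-1.4500, 0.7500, 1.2000)
p + v·dt = (-2.4900, -0.1600, -1.8800)
v + (F/m)dt = (0.9550, -0.5250, 0.3200)
α = I⁻¹(τ − ω×Iω) = (-0.0500, 0.1667, -1.7500)
new body rate ω' = (-1.0050, -1.4833, 1.3250)
q⊗(0,ω) = (-0.3535535, -1.0606605, -1.0606605, -1.7677675)
q + ½dt·q⊗(0,ω), renormalized = (-0.0176, 0.6496, -0.7550, -0.0878)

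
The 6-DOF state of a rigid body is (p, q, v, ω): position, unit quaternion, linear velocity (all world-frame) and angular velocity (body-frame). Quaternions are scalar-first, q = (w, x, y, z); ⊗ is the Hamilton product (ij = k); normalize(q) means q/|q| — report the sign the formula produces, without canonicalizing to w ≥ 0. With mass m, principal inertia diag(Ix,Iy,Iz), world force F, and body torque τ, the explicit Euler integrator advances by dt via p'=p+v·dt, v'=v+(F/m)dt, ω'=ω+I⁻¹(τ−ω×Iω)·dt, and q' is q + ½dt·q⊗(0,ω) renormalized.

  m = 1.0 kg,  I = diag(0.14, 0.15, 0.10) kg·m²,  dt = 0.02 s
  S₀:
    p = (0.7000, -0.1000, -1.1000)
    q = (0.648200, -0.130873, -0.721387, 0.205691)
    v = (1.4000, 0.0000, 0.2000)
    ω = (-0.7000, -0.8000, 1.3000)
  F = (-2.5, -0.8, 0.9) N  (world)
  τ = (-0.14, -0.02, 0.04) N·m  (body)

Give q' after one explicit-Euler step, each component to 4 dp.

q⊗(0,ω) = (-0.9361190, -1.2269903, -0.4924088, 0.4423875)
q + ½dt·q⊗(0,ω), renormalized = (0.6387, -0.1431, -0.7262, 0.2101)

q' = (0.6387, -0.1431, -0.7262, 0.2101)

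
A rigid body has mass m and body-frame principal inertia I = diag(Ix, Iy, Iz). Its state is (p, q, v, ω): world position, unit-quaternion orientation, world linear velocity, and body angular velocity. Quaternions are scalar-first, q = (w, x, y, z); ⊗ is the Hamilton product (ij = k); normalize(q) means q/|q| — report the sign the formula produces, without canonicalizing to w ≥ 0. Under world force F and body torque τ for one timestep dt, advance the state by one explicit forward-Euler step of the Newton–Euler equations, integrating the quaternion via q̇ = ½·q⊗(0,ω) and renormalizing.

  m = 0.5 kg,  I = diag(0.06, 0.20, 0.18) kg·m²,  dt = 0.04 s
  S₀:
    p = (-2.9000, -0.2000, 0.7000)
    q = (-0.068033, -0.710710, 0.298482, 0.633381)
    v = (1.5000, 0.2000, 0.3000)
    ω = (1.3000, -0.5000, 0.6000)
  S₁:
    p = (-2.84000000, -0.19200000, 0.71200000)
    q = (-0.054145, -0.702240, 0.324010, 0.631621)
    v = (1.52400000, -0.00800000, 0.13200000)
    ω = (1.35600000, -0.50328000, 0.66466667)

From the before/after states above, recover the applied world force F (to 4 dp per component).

velocity change Δv = (0.02400000, -0.20800000, -0.16800000)
F = m·Δv/dt = (0.3000, -2.6000, -2.1000)

F = (0.3000, -2.6000, -2.1000)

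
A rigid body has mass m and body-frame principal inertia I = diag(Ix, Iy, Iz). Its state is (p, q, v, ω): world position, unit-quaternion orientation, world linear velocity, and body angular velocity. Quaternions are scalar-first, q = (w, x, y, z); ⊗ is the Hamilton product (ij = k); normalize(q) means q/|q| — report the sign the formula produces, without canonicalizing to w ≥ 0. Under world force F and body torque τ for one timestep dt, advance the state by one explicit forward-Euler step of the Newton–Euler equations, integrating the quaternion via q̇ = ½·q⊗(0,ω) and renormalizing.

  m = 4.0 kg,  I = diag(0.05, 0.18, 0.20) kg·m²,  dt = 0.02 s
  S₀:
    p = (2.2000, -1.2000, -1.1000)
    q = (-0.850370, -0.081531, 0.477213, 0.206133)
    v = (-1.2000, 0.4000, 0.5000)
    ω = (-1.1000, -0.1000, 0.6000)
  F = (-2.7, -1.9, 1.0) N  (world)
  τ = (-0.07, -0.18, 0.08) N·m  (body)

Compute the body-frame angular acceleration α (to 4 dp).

α = (-1.3760, -1.5500, 0.3285)

gyro term ω×Iω = (-0.0012, 0.0990, 0.0143)
α = I⁻¹(τ − ω×Iω) = (-1.3760, -1.5500, 0.3285)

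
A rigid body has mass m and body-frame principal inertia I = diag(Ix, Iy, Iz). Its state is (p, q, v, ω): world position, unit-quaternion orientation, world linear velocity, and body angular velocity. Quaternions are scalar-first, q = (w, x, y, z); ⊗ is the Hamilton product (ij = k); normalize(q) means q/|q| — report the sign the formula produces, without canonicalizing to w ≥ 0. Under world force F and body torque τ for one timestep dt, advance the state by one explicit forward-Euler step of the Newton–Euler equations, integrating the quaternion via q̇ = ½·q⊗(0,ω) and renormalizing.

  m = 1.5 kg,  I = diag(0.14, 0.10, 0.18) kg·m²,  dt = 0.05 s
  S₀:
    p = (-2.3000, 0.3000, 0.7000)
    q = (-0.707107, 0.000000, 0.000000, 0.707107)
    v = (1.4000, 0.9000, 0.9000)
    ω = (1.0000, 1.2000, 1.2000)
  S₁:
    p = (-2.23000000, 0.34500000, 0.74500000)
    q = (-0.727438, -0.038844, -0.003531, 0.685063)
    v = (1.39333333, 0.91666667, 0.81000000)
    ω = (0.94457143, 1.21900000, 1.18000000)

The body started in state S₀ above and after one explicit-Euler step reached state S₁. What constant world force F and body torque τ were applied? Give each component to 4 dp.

F = (-0.2000, 0.5000, -2.7000)
τ = (-0.0400, -0.0100, -0.1200)

Δv = v₁−v₀ = (-0.00666667, 0.01666667, -0.09000000)
m·(v₁−v₀)/dt = (-0.2000, 0.5000, -2.7000)
ω₁ − ω₀ = (-0.05542857, 0.01900000, -0.02000000)
applied torque τ = (-0.0400, -0.0100, -0.1200)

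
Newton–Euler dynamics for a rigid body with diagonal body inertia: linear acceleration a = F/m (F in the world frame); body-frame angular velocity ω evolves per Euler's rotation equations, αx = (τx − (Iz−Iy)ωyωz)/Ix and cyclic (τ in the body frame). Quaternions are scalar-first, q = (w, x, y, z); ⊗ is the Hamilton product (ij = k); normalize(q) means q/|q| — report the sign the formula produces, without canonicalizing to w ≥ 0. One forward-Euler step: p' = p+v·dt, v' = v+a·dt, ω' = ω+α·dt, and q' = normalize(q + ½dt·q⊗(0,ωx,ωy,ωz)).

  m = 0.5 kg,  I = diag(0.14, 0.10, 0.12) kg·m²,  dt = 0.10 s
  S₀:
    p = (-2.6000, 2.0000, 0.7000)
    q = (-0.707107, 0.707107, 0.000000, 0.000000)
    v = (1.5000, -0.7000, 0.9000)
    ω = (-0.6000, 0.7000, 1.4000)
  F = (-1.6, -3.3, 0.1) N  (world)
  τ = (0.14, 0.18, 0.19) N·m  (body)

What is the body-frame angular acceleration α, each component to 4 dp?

precession coupling ω×(Iω) = (0.0196, -0.0168, 0.0168)
(τ − ω×Iω)/I = (0.8600, 1.9680, 1.4433)

α = (0.8600, 1.9680, 1.4433)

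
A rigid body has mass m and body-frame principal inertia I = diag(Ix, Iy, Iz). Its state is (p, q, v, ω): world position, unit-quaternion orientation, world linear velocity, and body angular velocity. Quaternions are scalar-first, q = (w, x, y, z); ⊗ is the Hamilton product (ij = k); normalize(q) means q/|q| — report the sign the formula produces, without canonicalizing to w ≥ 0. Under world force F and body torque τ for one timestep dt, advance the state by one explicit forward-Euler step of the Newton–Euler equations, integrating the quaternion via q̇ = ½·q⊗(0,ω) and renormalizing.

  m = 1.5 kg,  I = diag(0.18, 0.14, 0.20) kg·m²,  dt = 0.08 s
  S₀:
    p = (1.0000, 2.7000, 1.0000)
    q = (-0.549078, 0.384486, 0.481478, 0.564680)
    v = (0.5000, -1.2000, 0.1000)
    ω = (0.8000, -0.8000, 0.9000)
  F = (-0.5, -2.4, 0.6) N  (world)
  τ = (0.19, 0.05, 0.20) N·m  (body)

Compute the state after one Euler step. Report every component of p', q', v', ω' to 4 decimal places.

a = F/m = (-0.3333, -1.6000, 0.4000)
p' = p + v·dt = (1.0400, 2.6040, 1.0080)
v' = v + a·dt = (0.4733, -1.3280, 0.1320)
gyro term ω×Iω = (-0.0432, -0.0144, 0.0256)
(τ − ω×Iω)/I = (1.2956, 0.4600, 0.8720)
ω + α·dt = (0.9036, -0.7632, 0.9698)
2q̇ = q⊗(0,ω) = (-0.4306184, 0.4458118, 0.5449690, -1.1869414)
q + ½dt·q⊗(0,ω), renormalized = (-0.5654, 0.4016, 0.5024, 0.5163)

p' = (1.0400, 2.6040, 1.0080)
q' = (-0.5654, 0.4016, 0.5024, 0.5163)
v' = (0.4733, -1.3280, 0.1320)
ω' = (0.9036, -0.7632, 0.9698)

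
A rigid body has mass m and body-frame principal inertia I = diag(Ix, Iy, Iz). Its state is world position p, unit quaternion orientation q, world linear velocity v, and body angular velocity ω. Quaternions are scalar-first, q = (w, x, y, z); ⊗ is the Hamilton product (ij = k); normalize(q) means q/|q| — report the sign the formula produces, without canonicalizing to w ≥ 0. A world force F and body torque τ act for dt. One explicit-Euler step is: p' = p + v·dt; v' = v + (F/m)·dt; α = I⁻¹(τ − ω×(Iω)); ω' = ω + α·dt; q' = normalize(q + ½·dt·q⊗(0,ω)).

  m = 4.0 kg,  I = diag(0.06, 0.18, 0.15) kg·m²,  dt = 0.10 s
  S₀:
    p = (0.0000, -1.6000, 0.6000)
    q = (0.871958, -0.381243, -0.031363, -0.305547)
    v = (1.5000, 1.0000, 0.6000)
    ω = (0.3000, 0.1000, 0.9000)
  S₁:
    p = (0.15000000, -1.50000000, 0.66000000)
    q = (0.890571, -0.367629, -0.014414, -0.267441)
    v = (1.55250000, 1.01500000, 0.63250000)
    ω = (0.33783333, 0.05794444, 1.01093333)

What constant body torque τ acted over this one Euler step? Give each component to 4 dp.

τ = (0.0200, -0.1000, 0.1700)

ω₁ − ω₀ = (0.03783333, -0.04205556, 0.11093333)
applied torque τ = (0.0200, -0.1000, 0.1700)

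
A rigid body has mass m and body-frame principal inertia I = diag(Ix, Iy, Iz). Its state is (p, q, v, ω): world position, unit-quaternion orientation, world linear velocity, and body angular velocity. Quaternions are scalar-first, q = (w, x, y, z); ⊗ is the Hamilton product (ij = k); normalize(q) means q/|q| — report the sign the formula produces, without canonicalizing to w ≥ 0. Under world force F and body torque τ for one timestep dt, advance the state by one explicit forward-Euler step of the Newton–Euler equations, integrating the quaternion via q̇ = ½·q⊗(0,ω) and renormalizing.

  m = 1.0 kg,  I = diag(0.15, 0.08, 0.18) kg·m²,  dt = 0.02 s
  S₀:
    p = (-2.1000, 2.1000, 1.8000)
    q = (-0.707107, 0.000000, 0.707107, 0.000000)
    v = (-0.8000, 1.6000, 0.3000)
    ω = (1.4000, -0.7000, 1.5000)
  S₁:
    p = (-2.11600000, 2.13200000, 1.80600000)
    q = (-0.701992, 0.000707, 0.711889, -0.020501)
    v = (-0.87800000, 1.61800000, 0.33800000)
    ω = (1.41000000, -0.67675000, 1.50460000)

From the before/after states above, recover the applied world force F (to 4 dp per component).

F = (-3.9000, 0.9000, 1.9000)

velocity change Δv = (-0.07800000, 0.01800000, 0.03800000)
m·(v₁−v₀)/dt = (-3.9000, 0.9000, 1.9000)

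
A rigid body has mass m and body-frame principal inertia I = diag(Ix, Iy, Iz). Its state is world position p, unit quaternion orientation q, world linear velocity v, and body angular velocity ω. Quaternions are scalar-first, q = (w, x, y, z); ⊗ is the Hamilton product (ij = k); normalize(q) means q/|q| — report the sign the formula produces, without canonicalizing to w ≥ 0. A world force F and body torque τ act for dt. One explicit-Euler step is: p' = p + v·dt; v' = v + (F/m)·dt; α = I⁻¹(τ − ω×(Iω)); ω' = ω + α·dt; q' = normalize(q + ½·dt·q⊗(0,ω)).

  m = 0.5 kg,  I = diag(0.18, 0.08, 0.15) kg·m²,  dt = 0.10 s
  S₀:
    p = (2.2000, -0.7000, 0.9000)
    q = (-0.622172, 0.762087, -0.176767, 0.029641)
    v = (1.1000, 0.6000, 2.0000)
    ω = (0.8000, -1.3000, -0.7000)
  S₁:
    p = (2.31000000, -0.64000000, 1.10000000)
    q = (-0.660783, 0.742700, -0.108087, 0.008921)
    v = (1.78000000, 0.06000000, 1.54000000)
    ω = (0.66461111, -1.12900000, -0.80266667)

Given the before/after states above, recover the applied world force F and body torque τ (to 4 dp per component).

v₁ − v₀ = (0.68000000, -0.54000000, -0.46000000)
applied force F = (3.4000, -2.7000, -2.3000)
Δω = ω₁−ω₀ = (-0.13538889, 0.17100000, -0.10266667)
applied torque τ = (-0.1800, 0.1200, -0.0500)

F = (3.4000, -2.7000, -2.3000)
τ = (-0.1800, 0.1200, -0.0500)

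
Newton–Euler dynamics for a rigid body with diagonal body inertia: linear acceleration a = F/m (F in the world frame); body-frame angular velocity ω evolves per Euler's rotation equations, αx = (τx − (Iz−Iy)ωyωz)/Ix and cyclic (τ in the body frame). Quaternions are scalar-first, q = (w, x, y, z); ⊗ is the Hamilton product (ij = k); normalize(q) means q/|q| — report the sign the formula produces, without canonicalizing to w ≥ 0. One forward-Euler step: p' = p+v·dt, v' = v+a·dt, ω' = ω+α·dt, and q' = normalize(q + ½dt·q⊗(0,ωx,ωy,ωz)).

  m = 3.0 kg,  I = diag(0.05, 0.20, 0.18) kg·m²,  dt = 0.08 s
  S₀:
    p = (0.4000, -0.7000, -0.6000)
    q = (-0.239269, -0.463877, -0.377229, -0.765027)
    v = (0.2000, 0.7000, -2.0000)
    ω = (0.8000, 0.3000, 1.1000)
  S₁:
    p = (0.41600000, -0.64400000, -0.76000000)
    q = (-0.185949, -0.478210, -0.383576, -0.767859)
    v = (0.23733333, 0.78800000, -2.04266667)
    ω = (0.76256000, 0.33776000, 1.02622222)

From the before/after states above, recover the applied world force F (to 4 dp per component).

F = (1.4000, 3.3000, -1.6000)

Δv = v₁−v₀ = (0.03733333, 0.08800000, -0.04266667)
applied force F = (1.4000, 3.3000, -1.6000)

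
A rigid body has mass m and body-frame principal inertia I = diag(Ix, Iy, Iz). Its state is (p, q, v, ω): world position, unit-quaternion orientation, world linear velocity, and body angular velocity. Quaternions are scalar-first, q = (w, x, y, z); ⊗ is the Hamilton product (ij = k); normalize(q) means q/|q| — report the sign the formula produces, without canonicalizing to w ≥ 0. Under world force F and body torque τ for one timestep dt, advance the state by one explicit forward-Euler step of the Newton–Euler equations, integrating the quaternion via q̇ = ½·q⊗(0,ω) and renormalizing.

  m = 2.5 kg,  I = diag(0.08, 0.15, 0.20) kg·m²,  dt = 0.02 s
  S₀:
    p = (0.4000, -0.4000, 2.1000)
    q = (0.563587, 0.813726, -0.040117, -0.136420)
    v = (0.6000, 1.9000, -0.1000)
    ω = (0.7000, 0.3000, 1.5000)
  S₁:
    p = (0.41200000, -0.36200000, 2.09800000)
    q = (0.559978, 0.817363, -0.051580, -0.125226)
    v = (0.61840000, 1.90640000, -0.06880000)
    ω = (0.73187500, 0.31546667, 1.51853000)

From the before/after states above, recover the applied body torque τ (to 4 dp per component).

ω₁ − ω₀ = (0.03187500, 0.01546667, 0.01853000)
I·α + gyro = (0.1500, -0.0100, 0.2000)

τ = (0.1500, -0.0100, 0.2000)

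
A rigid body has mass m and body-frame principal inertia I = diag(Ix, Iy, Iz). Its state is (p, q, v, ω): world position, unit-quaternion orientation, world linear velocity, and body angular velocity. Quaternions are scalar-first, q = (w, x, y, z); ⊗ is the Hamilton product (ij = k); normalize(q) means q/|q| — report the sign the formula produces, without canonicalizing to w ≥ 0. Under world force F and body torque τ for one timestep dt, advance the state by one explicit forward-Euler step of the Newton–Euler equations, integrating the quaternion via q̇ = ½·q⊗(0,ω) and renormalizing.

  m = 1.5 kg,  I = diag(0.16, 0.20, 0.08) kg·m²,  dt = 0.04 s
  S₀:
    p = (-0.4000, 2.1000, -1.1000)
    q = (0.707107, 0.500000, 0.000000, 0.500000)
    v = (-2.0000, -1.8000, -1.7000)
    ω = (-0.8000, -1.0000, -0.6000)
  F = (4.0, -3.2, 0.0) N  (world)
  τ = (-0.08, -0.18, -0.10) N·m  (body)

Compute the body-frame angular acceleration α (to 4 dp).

gyro term ω×Iω = (-0.0720, 0.0384, 0.0320)
α = I⁻¹(τ − ω×Iω) = (-0.0500, -1.0920, -1.6500)

α = (-0.0500, -1.0920, -1.6500)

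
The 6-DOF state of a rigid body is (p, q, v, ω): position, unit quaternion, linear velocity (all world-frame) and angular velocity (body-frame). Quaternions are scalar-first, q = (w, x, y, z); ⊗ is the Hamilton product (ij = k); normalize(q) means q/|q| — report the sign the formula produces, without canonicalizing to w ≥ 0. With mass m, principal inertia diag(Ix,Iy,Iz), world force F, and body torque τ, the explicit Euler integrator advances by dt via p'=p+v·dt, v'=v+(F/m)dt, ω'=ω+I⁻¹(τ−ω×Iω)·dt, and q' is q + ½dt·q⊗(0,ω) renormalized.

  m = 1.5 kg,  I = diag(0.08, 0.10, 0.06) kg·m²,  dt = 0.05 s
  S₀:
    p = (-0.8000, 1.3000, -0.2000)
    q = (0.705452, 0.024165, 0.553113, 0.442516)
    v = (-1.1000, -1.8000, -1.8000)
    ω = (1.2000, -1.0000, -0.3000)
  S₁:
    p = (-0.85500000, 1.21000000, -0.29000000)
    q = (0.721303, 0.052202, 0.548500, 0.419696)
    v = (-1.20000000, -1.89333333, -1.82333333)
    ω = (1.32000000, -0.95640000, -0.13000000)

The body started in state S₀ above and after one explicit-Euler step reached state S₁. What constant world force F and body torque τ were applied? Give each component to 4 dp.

v₁ − v₀ = (-0.10000000, -0.09333333, -0.02333333)
F = m·Δv/dt = (-3.0000, -2.8000, -0.7000)
Δω = ω₁−ω₀ = (0.12000000, 0.04360000, 0.17000000)
precession coupling = (-0.0120, -0.0072, -0.0240)
I·α + gyro = (0.1800, 0.0800, 0.1800)

F = (-3.0000, -2.8000, -0.7000)
τ = (0.1800, 0.0800, 0.1800)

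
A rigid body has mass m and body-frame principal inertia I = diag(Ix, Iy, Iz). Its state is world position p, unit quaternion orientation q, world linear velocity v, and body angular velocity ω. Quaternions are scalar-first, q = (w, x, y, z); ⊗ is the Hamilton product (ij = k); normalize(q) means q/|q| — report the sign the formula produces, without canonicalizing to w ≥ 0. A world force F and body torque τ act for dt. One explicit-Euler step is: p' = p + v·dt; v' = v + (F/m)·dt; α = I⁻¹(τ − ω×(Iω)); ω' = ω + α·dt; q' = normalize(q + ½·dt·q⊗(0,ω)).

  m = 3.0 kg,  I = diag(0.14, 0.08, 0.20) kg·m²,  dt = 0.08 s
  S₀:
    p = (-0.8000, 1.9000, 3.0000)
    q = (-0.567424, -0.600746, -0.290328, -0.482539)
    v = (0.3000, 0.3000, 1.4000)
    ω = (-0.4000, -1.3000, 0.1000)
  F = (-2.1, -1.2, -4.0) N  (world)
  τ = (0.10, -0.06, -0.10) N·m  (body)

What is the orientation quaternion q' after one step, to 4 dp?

2q̇ = q⊗(0,ω) = (-0.5694709, -0.4293639, 0.9907414, 0.6080962)
updated quaternion q' = (-0.5893, -0.6170, -0.2503, -0.4575)

q' = (-0.5893, -0.6170, -0.2503, -0.4575)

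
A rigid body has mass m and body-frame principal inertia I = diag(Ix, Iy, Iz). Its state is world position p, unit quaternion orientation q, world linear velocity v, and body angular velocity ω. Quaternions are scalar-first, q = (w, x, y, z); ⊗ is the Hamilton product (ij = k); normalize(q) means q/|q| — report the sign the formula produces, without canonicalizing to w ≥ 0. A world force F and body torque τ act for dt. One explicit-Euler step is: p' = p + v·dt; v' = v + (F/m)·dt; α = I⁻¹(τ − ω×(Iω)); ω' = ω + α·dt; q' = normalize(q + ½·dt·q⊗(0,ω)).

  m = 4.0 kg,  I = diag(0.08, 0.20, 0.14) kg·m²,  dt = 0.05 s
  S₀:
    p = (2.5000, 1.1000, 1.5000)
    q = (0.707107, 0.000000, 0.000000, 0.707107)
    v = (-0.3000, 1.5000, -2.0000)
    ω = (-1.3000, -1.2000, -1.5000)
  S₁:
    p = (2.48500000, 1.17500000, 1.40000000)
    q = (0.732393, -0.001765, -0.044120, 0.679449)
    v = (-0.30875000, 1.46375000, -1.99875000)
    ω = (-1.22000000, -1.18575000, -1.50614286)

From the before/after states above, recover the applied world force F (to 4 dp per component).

Δv = v₁−v₀ = (-0.00875000, -0.03625000, 0.00125000)
applied force F = (-0.7000, -2.9000, 0.1000)

F = (-0.7000, -2.9000, 0.1000)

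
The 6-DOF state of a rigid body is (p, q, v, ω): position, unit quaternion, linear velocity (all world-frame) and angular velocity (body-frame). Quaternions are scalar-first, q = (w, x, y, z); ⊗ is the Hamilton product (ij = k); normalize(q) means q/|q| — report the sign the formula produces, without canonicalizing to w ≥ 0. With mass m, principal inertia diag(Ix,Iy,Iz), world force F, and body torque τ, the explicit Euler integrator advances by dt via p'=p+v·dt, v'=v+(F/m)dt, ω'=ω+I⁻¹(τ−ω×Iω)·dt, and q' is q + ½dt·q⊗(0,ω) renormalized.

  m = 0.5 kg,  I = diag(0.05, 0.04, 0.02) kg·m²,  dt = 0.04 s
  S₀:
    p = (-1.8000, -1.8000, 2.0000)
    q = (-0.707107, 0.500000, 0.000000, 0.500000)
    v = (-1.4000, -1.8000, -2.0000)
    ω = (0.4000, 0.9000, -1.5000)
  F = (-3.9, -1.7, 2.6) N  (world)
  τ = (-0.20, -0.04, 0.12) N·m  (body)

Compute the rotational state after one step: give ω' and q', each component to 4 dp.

ω' = (0.2184, 0.8780, -1.2528)
q' = (-0.6957, 0.4850, 0.0063, 0.5299)

gyro term ω×Iω = (0.0270, -0.0180, -0.0036)
angular accel α = (-4.5400, -0.5500, 6.1800)
new body rate ω' = (0.2184, 0.8780, -1.2528)
2q̇ = q⊗(0,ω) = (0.5500000, -0.7328428, 0.3136037, 1.5106605)
updated quaternion q' = (-0.6957, 0.4850, 0.0063, 0.5299)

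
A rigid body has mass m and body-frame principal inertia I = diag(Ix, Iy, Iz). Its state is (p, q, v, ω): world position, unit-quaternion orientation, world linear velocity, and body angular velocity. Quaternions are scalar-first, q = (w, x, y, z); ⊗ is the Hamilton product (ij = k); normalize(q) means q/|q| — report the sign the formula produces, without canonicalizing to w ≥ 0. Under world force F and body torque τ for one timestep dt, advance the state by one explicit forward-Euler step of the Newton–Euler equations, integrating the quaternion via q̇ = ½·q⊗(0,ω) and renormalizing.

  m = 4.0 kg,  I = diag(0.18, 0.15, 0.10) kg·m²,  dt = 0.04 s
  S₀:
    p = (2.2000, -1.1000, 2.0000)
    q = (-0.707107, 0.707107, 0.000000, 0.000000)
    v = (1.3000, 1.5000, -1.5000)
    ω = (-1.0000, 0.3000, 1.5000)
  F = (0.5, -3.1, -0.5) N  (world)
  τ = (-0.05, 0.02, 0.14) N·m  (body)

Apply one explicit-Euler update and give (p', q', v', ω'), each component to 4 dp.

p' = (2.2520, -1.0400, 1.9400)
q' = (-0.6925, 0.7208, -0.0254, -0.0170)
v' = (1.3050, 1.4690, -1.5050)
ω' = (-1.0061, 0.3373, 1.5524)

a = (0.1250, -0.7750, -0.1250)
p + v·dt = (2.2520, -1.0400, 1.9400)
new velocity v' = (1.3050, 1.4690, -1.5050)
ω×(Iω) gyroscopic = (-0.0225, -0.1200, 0.0090)
α = I⁻¹(τ − ω×Iω) = (-0.1528, 0.9333, 1.3100)
ω' = ω + α·dt = (-1.0061, 0.3373, 1.5524)
2q̇ = q⊗(0,ω) = (0.7071070, 0.7071070, -1.2727926, -0.8485284)
q' = normalize(q + ½dt·q⊗(0,ω)) = (-0.6925, 0.7208, -0.0254, -0.0170)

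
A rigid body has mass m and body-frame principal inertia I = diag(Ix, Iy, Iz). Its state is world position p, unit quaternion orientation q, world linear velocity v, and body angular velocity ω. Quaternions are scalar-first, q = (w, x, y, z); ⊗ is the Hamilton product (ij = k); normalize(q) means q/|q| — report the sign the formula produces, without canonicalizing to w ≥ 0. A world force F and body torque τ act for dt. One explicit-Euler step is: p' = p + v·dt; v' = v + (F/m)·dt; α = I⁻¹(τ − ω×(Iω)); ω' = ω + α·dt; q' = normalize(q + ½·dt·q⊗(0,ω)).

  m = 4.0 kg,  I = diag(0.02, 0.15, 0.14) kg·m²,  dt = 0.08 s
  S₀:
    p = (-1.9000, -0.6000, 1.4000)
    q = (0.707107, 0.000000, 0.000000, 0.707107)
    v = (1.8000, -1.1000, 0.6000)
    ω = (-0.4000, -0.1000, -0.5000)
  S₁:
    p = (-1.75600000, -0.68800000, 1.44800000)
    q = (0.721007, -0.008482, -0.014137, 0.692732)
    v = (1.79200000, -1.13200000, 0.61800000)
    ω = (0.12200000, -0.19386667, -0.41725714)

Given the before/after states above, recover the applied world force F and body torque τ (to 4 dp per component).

velocity change Δv = (-0.00800000, -0.03200000, 0.01800000)
F = m·Δv/dt = (-0.4000, -1.6000, 0.9000)
Δω = ω₁−ω₀ = (0.52200000, -0.09386667, 0.08274286)
gyro term ω₀×Iω₀ = (-0.0005, -0.0240, 0.0052)
τ = I·(Δω/dt) + ω₀×(Iω₀) = (0.1300, -0.2000, 0.1500)

F = (-0.4000, -1.6000, 0.9000)
τ = (0.1300, -0.2000, 0.1500)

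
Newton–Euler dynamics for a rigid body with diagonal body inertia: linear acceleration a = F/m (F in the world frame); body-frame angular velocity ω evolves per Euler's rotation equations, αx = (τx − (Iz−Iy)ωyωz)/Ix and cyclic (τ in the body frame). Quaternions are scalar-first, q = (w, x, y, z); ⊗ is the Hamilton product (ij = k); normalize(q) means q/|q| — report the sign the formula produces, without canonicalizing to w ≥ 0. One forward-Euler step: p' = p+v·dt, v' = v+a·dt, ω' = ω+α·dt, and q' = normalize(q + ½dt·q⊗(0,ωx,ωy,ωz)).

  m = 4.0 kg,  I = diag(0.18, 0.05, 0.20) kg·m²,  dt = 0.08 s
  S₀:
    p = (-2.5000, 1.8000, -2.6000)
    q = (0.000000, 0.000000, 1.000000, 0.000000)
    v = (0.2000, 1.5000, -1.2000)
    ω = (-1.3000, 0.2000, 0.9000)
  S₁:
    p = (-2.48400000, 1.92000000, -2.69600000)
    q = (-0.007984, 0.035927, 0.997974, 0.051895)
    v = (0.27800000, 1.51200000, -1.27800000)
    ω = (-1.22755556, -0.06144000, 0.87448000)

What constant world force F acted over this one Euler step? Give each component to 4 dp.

F = (3.9000, 0.6000, -3.9000)

velocity change Δv = (0.07800000, 0.01200000, -0.07800000)
m·(v₁−v₀)/dt = (3.9000, 0.6000, -3.9000)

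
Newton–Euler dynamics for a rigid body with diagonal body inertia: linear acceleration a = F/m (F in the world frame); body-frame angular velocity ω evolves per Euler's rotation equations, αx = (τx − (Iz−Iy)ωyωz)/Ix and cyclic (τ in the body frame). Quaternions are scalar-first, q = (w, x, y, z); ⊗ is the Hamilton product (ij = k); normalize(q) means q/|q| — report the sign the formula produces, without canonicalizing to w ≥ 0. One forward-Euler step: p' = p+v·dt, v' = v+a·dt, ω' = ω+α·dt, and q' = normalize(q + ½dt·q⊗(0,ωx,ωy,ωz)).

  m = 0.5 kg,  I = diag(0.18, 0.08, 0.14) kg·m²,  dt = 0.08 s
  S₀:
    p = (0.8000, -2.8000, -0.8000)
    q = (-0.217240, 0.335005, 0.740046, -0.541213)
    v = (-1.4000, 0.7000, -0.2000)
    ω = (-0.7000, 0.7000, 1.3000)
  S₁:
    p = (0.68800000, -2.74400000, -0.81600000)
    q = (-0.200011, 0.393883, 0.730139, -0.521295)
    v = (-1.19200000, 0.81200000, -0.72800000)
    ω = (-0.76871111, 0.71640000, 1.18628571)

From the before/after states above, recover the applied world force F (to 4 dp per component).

F = (1.3000, 0.7000, -3.3000)

v₁ − v₀ = (0.20800000, 0.11200000, -0.52800000)
F = m·Δv/dt = (1.3000, 0.7000, -3.3000)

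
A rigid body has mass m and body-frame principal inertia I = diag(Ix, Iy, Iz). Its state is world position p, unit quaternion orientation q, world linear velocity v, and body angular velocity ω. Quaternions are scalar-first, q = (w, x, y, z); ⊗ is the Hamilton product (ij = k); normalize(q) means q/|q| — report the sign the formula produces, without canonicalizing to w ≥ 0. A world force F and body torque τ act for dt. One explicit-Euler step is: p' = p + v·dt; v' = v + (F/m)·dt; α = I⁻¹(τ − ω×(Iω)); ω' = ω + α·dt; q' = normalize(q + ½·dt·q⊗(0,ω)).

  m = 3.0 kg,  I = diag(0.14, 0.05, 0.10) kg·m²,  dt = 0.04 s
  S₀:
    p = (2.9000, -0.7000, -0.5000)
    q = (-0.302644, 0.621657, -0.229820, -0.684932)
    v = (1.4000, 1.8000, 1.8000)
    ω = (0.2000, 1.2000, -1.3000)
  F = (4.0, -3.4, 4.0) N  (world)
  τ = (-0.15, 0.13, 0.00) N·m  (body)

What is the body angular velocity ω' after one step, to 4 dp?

α = I⁻¹(τ − ω×Iω) = (-0.5143, 2.8080, 0.2160)
ω' = ω + α·dt = (0.1794, 1.3123, -1.2914)

ω' = (0.1794, 1.3123, -1.2914)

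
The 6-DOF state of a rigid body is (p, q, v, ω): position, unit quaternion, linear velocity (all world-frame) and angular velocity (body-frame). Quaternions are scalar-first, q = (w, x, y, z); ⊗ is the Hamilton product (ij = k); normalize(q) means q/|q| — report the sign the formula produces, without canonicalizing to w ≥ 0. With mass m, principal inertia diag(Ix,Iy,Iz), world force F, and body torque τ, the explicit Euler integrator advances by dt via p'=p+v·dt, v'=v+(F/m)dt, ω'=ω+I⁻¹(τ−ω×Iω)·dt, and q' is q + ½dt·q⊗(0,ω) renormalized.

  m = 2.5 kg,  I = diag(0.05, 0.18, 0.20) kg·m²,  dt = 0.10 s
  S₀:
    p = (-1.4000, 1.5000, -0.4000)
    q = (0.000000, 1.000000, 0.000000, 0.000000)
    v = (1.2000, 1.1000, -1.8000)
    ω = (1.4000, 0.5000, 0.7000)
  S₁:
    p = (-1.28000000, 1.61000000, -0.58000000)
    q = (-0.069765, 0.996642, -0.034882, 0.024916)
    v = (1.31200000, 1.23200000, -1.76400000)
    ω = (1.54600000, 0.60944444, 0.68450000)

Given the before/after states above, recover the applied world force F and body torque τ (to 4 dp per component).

rate change Δω = (0.14600000, 0.10944444, -0.01550000)
gyro term ω₀×Iω₀ = (0.0070, -0.1470, 0.0910)
applied torque τ = (0.0800, 0.0500, 0.0600)
Δv = v₁−v₀ = (0.11200000, 0.13200000, 0.03600000)
applied force F = (2.8000, 3.3000, 0.9000)

F = (2.8000, 3.3000, 0.9000)
τ = (0.0800, 0.0500, 0.0600)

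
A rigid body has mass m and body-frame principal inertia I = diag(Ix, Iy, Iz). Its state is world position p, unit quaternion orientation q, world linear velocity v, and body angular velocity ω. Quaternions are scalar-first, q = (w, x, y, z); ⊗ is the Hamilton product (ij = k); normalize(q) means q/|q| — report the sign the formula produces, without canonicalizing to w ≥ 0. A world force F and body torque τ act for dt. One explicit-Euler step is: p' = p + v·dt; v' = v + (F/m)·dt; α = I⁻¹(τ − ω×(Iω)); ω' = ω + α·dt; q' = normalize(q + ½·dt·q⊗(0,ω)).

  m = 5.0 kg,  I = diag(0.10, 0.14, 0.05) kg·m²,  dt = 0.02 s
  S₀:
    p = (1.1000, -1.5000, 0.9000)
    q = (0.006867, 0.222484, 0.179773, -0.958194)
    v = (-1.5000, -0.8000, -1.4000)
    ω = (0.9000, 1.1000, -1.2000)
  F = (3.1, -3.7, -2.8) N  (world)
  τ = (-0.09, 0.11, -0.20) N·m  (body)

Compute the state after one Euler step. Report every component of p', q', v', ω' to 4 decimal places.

p' = (1.0700, -1.5160, 0.8720)
q' = (-0.0086, 0.2309, 0.1739, -0.9573)
v' = (-1.4876, -0.8148, -1.4112)
ω' = (0.8582, 1.1234, -1.2958)

α = I⁻¹(τ − ω×Iω) = (-2.0880, 1.1714, -4.7920)
ω + α·dt = (0.8582, 1.1234, -1.2958)
2q̇ = q⊗(0,ω) = (-1.5478187, 0.8444661, -0.5878401, 0.0746963)
updated quaternion q' = (-0.0086, 0.2309, 0.1739, -0.9573)
a = F/m = (0.6200, -0.7400, -0.5600)
p + v·dt = (1.0700, -1.5160, 0.8720)
new velocity v' = (-1.4876, -0.8148, -1.4112)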